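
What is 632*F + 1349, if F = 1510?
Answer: 955669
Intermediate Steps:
632*F + 1349 = 632*1510 + 1349 = 954320 + 1349 = 955669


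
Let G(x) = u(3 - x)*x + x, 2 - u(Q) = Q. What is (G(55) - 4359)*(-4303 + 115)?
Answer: 5586792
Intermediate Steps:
u(Q) = 2 - Q
G(x) = x + x*(-1 + x) (G(x) = (2 - (3 - x))*x + x = (2 + (-3 + x))*x + x = (-1 + x)*x + x = x*(-1 + x) + x = x + x*(-1 + x))
(G(55) - 4359)*(-4303 + 115) = (55² - 4359)*(-4303 + 115) = (3025 - 4359)*(-4188) = -1334*(-4188) = 5586792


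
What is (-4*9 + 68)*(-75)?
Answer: -2400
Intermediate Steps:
(-4*9 + 68)*(-75) = (-36 + 68)*(-75) = 32*(-75) = -2400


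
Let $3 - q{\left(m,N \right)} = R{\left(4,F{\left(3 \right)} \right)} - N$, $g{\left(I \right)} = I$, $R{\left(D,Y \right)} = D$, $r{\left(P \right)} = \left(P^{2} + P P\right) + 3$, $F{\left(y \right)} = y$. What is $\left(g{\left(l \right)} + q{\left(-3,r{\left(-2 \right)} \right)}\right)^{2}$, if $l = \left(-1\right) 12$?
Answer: $4$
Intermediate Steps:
$r{\left(P \right)} = 3 + 2 P^{2}$ ($r{\left(P \right)} = \left(P^{2} + P^{2}\right) + 3 = 2 P^{2} + 3 = 3 + 2 P^{2}$)
$l = -12$
$q{\left(m,N \right)} = -1 + N$ ($q{\left(m,N \right)} = 3 - \left(4 - N\right) = 3 + \left(-4 + N\right) = -1 + N$)
$\left(g{\left(l \right)} + q{\left(-3,r{\left(-2 \right)} \right)}\right)^{2} = \left(-12 + \left(-1 + \left(3 + 2 \left(-2\right)^{2}\right)\right)\right)^{2} = \left(-12 + \left(-1 + \left(3 + 2 \cdot 4\right)\right)\right)^{2} = \left(-12 + \left(-1 + \left(3 + 8\right)\right)\right)^{2} = \left(-12 + \left(-1 + 11\right)\right)^{2} = \left(-12 + 10\right)^{2} = \left(-2\right)^{2} = 4$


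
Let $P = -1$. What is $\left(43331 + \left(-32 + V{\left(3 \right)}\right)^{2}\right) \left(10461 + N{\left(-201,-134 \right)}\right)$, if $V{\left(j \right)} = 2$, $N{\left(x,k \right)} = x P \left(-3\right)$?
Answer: $436029198$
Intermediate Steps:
$N{\left(x,k \right)} = 3 x$ ($N{\left(x,k \right)} = x \left(-1\right) \left(-3\right) = - x \left(-3\right) = 3 x$)
$\left(43331 + \left(-32 + V{\left(3 \right)}\right)^{2}\right) \left(10461 + N{\left(-201,-134 \right)}\right) = \left(43331 + \left(-32 + 2\right)^{2}\right) \left(10461 + 3 \left(-201\right)\right) = \left(43331 + \left(-30\right)^{2}\right) \left(10461 - 603\right) = \left(43331 + 900\right) 9858 = 44231 \cdot 9858 = 436029198$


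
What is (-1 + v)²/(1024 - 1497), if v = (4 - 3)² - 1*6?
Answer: -36/473 ≈ -0.076110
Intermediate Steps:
v = -5 (v = 1² - 6 = 1 - 6 = -5)
(-1 + v)²/(1024 - 1497) = (-1 - 5)²/(1024 - 1497) = (-6)²/(-473) = 36*(-1/473) = -36/473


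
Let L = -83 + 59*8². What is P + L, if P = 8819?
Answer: 12512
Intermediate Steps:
L = 3693 (L = -83 + 59*64 = -83 + 3776 = 3693)
P + L = 8819 + 3693 = 12512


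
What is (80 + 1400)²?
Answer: 2190400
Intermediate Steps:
(80 + 1400)² = 1480² = 2190400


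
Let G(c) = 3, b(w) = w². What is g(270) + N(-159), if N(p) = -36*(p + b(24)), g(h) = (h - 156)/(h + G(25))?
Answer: -1366054/91 ≈ -15012.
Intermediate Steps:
g(h) = (-156 + h)/(3 + h) (g(h) = (h - 156)/(h + 3) = (-156 + h)/(3 + h))
N(p) = -20736 - 36*p (N(p) = -36*(p + 24²) = -36*(p + 576) = -36*(576 + p) = -20736 - 36*p)
g(270) + N(-159) = (-156 + 270)/(3 + 270) + (-20736 - 36*(-159)) = 114/273 + (-20736 + 5724) = (1/273)*114 - 15012 = 38/91 - 15012 = -1366054/91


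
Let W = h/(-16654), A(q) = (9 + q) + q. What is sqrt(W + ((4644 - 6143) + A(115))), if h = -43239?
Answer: I*sqrt(348748099854)/16654 ≈ 35.46*I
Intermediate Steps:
A(q) = 9 + 2*q
W = 43239/16654 (W = -43239/(-16654) = -43239*(-1/16654) = 43239/16654 ≈ 2.5963)
sqrt(W + ((4644 - 6143) + A(115))) = sqrt(43239/16654 + ((4644 - 6143) + (9 + 2*115))) = sqrt(43239/16654 + (-1499 + (9 + 230))) = sqrt(43239/16654 + (-1499 + 239)) = sqrt(43239/16654 - 1260) = sqrt(-20940801/16654) = I*sqrt(348748099854)/16654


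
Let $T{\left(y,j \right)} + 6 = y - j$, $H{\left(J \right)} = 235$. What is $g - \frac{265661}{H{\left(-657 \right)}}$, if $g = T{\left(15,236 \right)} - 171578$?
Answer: $- \frac{40639836}{235} \approx -1.7294 \cdot 10^{5}$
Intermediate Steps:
$T{\left(y,j \right)} = -6 + y - j$ ($T{\left(y,j \right)} = -6 - \left(j - y\right) = -6 + y - j$)
$g = -171805$ ($g = \left(-6 + 15 - 236\right) - 171578 = -227 - 171578 = -171805$)
$g - \frac{265661}{H{\left(-657 \right)}} = -171805 - \frac{265661}{235} = - \frac{40639836}{235}$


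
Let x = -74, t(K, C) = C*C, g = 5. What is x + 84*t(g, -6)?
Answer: 2950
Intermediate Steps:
t(K, C) = C²
x + 84*t(g, -6) = -74 + 84*(-6)² = -74 + 84*36 = -74 + 3024 = 2950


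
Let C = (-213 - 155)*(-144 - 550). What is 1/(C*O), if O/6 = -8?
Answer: -1/12258816 ≈ -8.1574e-8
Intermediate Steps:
O = -48 (O = 6*(-8) = -48)
C = 255392 (C = -368*(-694) = 255392)
1/(C*O) = 1/(255392*(-48)) = 1/(-12258816) = -1/12258816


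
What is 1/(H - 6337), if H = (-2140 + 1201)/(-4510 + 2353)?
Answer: -719/4555990 ≈ -0.00015781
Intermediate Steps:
H = 313/719 (H = -939/(-2157) = -939*(-1/2157) = 313/719 ≈ 0.43533)
1/(H - 6337) = 1/(313/719 - 6337) = 1/(-4555990/719) = -719/4555990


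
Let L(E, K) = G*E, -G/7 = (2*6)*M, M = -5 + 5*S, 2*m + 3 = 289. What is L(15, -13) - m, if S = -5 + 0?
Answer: 37657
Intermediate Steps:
m = 143 (m = -3/2 + (1/2)*289 = -3/2 + 289/2 = 143)
S = -5
M = -30 (M = -5 + 5*(-5) = -5 - 25 = -30)
G = 2520 (G = -7*2*6*(-30) = -84*(-30) = -7*(-360) = 2520)
L(E, K) = 2520*E
L(15, -13) - m = 2520*15 - 1*143 = 37800 - 143 = 37657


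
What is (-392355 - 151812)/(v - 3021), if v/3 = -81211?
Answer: 60463/27406 ≈ 2.2062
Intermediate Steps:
v = -243633 (v = 3*(-81211) = -243633)
(-392355 - 151812)/(v - 3021) = (-392355 - 151812)/(-243633 - 3021) = -544167/(-246654) = -544167*(-1/246654) = 60463/27406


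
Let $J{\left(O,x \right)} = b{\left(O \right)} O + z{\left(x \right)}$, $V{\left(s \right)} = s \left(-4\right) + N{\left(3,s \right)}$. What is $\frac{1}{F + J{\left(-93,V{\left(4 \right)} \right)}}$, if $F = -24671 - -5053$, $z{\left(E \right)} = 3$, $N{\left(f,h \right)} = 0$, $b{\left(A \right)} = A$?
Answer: $- \frac{1}{10966} \approx -9.1191 \cdot 10^{-5}$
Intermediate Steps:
$F = -19618$ ($F = -24671 + 5053 = -19618$)
$V{\left(s \right)} = - 4 s$ ($V{\left(s \right)} = s \left(-4\right) + 0 = - 4 s + 0 = - 4 s$)
$J{\left(O,x \right)} = 3 + O^{2}$ ($J{\left(O,x \right)} = O O + 3 = O^{2} + 3 = 3 + O^{2}$)
$\frac{1}{F + J{\left(-93,V{\left(4 \right)} \right)}} = \frac{1}{-19618 + \left(3 + \left(-93\right)^{2}\right)} = \frac{1}{-19618 + \left(3 + 8649\right)} = \frac{1}{-19618 + 8652} = \frac{1}{-10966} = - \frac{1}{10966}$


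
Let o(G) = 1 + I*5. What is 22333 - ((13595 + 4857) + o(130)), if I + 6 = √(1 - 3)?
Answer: 3910 - 5*I*√2 ≈ 3910.0 - 7.0711*I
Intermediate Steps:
I = -6 + I*√2 (I = -6 + √(1 - 3) = -6 + √(-2) = -6 + I*√2 ≈ -6.0 + 1.4142*I)
o(G) = -29 + 5*I*√2 (o(G) = 1 + (-6 + I*√2)*5 = 1 + (-30 + 5*I*√2) = -29 + 5*I*√2)
22333 - ((13595 + 4857) + o(130)) = 22333 - ((13595 + 4857) + (-29 + 5*I*√2)) = 22333 - (18452 + (-29 + 5*I*√2)) = 22333 - (18423 + 5*I*√2) = 22333 + (-18423 - 5*I*√2) = 3910 - 5*I*√2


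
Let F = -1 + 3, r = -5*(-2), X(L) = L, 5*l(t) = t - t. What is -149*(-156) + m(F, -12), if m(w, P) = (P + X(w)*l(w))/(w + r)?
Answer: 23243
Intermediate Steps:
l(t) = 0 (l(t) = (t - t)/5 = (⅕)*0 = 0)
r = 10
F = 2
m(w, P) = P/(10 + w) (m(w, P) = (P + w*0)/(w + 10) = (P + 0)/(10 + w) = P/(10 + w))
-149*(-156) + m(F, -12) = -149*(-156) - 12/(10 + 2) = 23244 - 12/12 = 23244 - 12*1/12 = 23244 - 1 = 23243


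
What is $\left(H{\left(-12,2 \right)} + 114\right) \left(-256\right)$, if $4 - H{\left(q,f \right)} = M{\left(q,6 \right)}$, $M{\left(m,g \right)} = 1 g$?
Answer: $-28672$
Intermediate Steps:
$M{\left(m,g \right)} = g$
$H{\left(q,f \right)} = -2$ ($H{\left(q,f \right)} = 4 - 6 = -2$)
$\left(H{\left(-12,2 \right)} + 114\right) \left(-256\right) = \left(-2 + 114\right) \left(-256\right) = 112 \left(-256\right) = -28672$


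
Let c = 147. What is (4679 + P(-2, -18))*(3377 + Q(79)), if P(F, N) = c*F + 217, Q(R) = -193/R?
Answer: 1226847180/79 ≈ 1.5530e+7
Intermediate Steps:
P(F, N) = 217 + 147*F (P(F, N) = 147*F + 217 = 217 + 147*F)
(4679 + P(-2, -18))*(3377 + Q(79)) = (4679 + (217 + 147*(-2)))*(3377 - 193/79) = (4679 + (217 - 294))*(3377 - 193*1/79) = (4679 - 77)*(3377 - 193/79) = 4602*(266590/79) = 1226847180/79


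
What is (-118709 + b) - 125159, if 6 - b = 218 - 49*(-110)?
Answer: -249470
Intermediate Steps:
b = -5602 (b = 6 - (218 - 49*(-110)) = 6 - (218 + 5390) = 6 - 1*5608 = 6 - 5608 = -5602)
(-118709 + b) - 125159 = (-118709 - 5602) - 125159 = -124311 - 125159 = -249470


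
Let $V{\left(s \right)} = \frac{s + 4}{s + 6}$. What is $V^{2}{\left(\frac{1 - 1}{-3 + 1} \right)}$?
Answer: $\frac{4}{9} \approx 0.44444$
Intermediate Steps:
$V{\left(s \right)} = \frac{4 + s}{6 + s}$
$V^{2}{\left(\frac{1 - 1}{-3 + 1} \right)} = \left(\frac{4 + \frac{1 - 1}{-3 + 1}}{6 + \frac{1 - 1}{-3 + 1}}\right)^{2} = \left(\frac{4 + \frac{0}{-2}}{6 + \frac{0}{-2}}\right)^{2} = \left(\frac{4 + 0 \left(- \frac{1}{2}\right)}{6 + 0 \left(- \frac{1}{2}\right)}\right)^{2} = \left(\frac{4 + 0}{6 + 0}\right)^{2} = \left(\frac{1}{6} \cdot 4\right)^{2} = \left(\frac{2}{3}\right)^{2} = \frac{4}{9}$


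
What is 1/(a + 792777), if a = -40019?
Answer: 1/752758 ≈ 1.3284e-6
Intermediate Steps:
1/(a + 792777) = 1/(-40019 + 792777) = 1/752758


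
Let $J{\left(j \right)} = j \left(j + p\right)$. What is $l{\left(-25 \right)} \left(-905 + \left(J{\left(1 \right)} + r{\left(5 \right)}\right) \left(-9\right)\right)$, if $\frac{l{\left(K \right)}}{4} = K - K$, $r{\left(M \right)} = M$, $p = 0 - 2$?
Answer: $0$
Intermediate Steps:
$p = -2$
$J{\left(j \right)} = j \left(-2 + j\right)$ ($J{\left(j \right)} = j \left(j - 2\right) = j \left(-2 + j\right)$)
$l{\left(K \right)} = 0$ ($l{\left(K \right)} = 4 \left(K - K\right) = 4 \cdot 0 = 0$)
$l{\left(-25 \right)} \left(-905 + \left(J{\left(1 \right)} + r{\left(5 \right)}\right) \left(-9\right)\right) = 0 \left(-905 + \left(1 \left(-2 + 1\right) + 5\right) \left(-9\right)\right) = 0 \left(-905 + \left(1 \left(-1\right) + 5\right) \left(-9\right)\right) = 0 \left(-905 + \left(-1 + 5\right) \left(-9\right)\right) = 0 \left(-905 + 4 \left(-9\right)\right) = 0 \left(-905 - 36\right) = 0 \left(-941\right) = 0$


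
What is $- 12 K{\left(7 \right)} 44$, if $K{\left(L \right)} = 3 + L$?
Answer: $-5280$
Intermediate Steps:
$- 12 K{\left(7 \right)} 44 = - 12 \left(3 + 7\right) 44 = \left(-12\right) 10 \cdot 44 = \left(-120\right) 44 = -5280$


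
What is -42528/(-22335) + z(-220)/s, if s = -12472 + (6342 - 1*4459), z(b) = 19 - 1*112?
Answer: 150802049/78835105 ≈ 1.9129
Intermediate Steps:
z(b) = -93 (z(b) = 19 - 112 = -93)
s = -10589 (s = -12472 + (6342 - 4459) = -12472 + 1883 = -10589)
-42528/(-22335) + z(-220)/s = -42528/(-22335) - 93/(-10589) = -42528*(-1/22335) - 93*(-1/10589) = 14176/7445 + 93/10589 = 150802049/78835105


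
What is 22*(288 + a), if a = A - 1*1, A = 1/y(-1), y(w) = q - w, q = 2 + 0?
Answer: 18964/3 ≈ 6321.3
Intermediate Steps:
q = 2
y(w) = 2 - w
A = ⅓ (A = 1/(2 - 1*(-1)) = 1/(2 + 1) = 1/3 = ⅓ ≈ 0.33333)
a = -⅔ (a = ⅓ - 1*1 = ⅓ - 1 = -⅔ ≈ -0.66667)
22*(288 + a) = 22*(288 - ⅔) = 22*(862/3) = 18964/3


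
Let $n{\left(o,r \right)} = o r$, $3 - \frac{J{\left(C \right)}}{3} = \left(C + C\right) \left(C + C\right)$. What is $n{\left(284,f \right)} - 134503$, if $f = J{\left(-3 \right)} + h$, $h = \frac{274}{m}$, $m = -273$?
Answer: $- \frac{44472803}{273} \approx -1.629 \cdot 10^{5}$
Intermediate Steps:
$J{\left(C \right)} = 9 - 12 C^{2}$ ($J{\left(C \right)} = 9 - 3 \left(C + C\right) \left(C + C\right) = 9 - 3 \cdot 2 C 2 C = 9 - 3 \cdot 4 C^{2} = 9 - 12 C^{2}$)
$h = - \frac{274}{273}$ ($h = \frac{274}{-273} = 274 \left(- \frac{1}{273}\right) = - \frac{274}{273} \approx -1.0037$)
$f = - \frac{27301}{273}$ ($f = \left(9 - 12 \left(-3\right)^{2}\right) - \frac{274}{273} = \left(9 - 108\right) - \frac{274}{273} = -99 - \frac{274}{273} = - \frac{27301}{273} \approx -100.0$)
$n{\left(284,f \right)} - 134503 = 284 \left(- \frac{27301}{273}\right) - 134503 = - \frac{7753484}{273} - 134503 = - \frac{44472803}{273}$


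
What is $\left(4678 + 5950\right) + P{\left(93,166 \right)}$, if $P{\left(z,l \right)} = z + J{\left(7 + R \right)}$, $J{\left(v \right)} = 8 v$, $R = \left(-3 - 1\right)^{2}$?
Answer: $10905$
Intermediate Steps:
$R = 16$ ($R = \left(-4\right)^{2} = 16$)
$P{\left(z,l \right)} = 184 + z$ ($P{\left(z,l \right)} = z + 8 \left(7 + 16\right) = z + 8 \cdot 23 = z + 184 = 184 + z$)
$\left(4678 + 5950\right) + P{\left(93,166 \right)} = \left(4678 + 5950\right) + \left(184 + 93\right) = 10628 + 277 = 10905$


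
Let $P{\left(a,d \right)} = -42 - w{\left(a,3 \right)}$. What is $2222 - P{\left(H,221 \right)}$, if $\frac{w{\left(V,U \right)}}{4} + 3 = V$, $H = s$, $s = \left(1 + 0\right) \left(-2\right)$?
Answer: $2244$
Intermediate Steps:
$s = -2$ ($s = 1 \left(-2\right) = -2$)
$H = -2$
$w{\left(V,U \right)} = -12 + 4 V$
$P{\left(a,d \right)} = -30 - 4 a$ ($P{\left(a,d \right)} = -42 - \left(-12 + 4 a\right) = -30 - 4 a$)
$2222 - P{\left(H,221 \right)} = 2222 - \left(-30 - -8\right) = 2222 - \left(-30 + 8\right) = 2222 - -22 = 2222 + 22 = 2244$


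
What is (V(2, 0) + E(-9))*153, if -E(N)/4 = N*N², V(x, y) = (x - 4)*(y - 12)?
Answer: 449820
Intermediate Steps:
V(x, y) = (-12 + y)*(-4 + x) (V(x, y) = (-4 + x)*(-12 + y) = (-12 + y)*(-4 + x))
E(N) = -4*N³ (E(N) = -4*N*N² = -4*N³)
(V(2, 0) + E(-9))*153 = ((48 - 12*2 - 4*0 + 2*0) - 4*(-9)³)*153 = ((48 - 24 + 0 + 0) - 4*(-729))*153 = (24 + 2916)*153 = 2940*153 = 449820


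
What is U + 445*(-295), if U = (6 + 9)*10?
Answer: -131125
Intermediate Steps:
U = 150 (U = 15*10 = 150)
U + 445*(-295) = 150 + 445*(-295) = 150 - 131275 = -131125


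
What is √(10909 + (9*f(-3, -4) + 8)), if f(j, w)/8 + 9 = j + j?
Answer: 3*√1093 ≈ 99.182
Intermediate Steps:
f(j, w) = -72 + 16*j (f(j, w) = -72 + 8*(j + j) = -72 + 8*(2*j) = -72 + 16*j)
√(10909 + (9*f(-3, -4) + 8)) = √(10909 + (9*(-72 + 16*(-3)) + 8)) = √(10909 + (9*(-72 - 48) + 8)) = √(10909 + (9*(-120) + 8)) = √(10909 + (-1080 + 8)) = √(10909 - 1072) = √9837 = 3*√1093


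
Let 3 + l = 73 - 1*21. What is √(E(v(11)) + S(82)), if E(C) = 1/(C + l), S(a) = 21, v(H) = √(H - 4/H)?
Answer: √(11330 + 63*√143)/√(539 + 3*√143) ≈ 4.5847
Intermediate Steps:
l = 49 (l = -3 + (73 - 1*21) = -3 + (73 - 21) = -3 + 52 = 49)
E(C) = 1/(49 + C) (E(C) = 1/(C + 49) = 1/(49 + C))
√(E(v(11)) + S(82)) = √(1/(49 + √(11 - 4/11)) + 21) = √(1/(49 + √(117/11)) + 21) = √(1/(49 + 3*√143/11) + 21) = √(21 + 1/(49 + 3*√143/11))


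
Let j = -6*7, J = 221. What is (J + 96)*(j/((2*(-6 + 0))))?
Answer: 2219/2 ≈ 1109.5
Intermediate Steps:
j = -42
(J + 96)*(j/((2*(-6 + 0)))) = (221 + 96)*(-42*1/(2*(-6 + 0))) = 317*(-42/(2*(-6))) = 317*(-42/(-12)) = 317*(-42*(-1/12)) = 317*(7/2) = 2219/2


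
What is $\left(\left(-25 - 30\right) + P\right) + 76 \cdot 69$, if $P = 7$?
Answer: $5196$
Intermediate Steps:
$\left(\left(-25 - 30\right) + P\right) + 76 \cdot 69 = \left(\left(-25 - 30\right) + 7\right) + 76 \cdot 69 = \left(-55 + 7\right) + 5244 = -48 + 5244 = 5196$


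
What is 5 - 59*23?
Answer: -1352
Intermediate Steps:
5 - 59*23 = 5 - 1357 = -1352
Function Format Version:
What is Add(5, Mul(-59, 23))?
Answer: -1352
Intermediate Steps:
Add(5, Mul(-59, 23)) = Add(5, -1357) = -1352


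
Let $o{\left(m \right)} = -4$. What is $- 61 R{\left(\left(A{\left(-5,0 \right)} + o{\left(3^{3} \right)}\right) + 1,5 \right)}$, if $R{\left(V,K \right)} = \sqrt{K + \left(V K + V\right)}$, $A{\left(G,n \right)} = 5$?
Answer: $- 61 \sqrt{17} \approx -251.51$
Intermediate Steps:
$R{\left(V,K \right)} = \sqrt{K + V + K V}$ ($R{\left(V,K \right)} = \sqrt{K + \left(K V + V\right)} = \sqrt{K + \left(V + K V\right)} = \sqrt{K + V + K V}$)
$- 61 R{\left(\left(A{\left(-5,0 \right)} + o{\left(3^{3} \right)}\right) + 1,5 \right)} = - 61 \sqrt{5 + \left(\left(5 - 4\right) + 1\right) + 5 \left(\left(5 - 4\right) + 1\right)} = - 61 \sqrt{5 + \left(1 + 1\right) + 5 \left(1 + 1\right)} = - 61 \sqrt{5 + 2 + 5 \cdot 2} = - 61 \sqrt{5 + 2 + 10} = - 61 \sqrt{17}$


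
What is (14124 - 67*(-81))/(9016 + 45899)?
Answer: 931/2615 ≈ 0.35602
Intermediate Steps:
(14124 - 67*(-81))/(9016 + 45899) = (14124 + 5427)/54915 = 19551*(1/54915) = 931/2615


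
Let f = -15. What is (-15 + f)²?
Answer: 900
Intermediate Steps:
(-15 + f)² = (-15 - 15)² = (-30)² = 900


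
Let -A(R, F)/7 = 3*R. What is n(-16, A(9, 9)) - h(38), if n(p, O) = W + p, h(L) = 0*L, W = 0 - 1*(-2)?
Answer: -14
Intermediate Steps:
A(R, F) = -21*R
W = 2 (W = 0 + 2 = 2)
h(L) = 0
n(p, O) = 2 + p
n(-16, A(9, 9)) - h(38) = (2 - 16) - 1*0 = -14 + 0 = -14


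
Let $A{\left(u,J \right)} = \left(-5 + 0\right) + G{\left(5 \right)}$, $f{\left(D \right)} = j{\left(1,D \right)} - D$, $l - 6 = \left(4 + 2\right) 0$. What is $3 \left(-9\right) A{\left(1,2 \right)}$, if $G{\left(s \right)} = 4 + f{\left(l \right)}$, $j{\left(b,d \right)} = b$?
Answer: $162$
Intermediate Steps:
$l = 6$ ($l = 6 + \left(4 + 2\right) 0 = 6 + 6 \cdot 0 = 6 + 0 = 6$)
$f{\left(D \right)} = 1 - D$
$G{\left(s \right)} = -1$ ($G{\left(s \right)} = 4 + \left(1 - 6\right) = 4 - 5 = -1$)
$A{\left(u,J \right)} = -6$ ($A{\left(u,J \right)} = \left(-5 + 0\right) - 1 = -5 - 1 = -6$)
$3 \left(-9\right) A{\left(1,2 \right)} = 3 \left(-9\right) \left(-6\right) = \left(-27\right) \left(-6\right) = 162$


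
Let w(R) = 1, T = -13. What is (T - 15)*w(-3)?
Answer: -28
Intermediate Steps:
(T - 15)*w(-3) = (-13 - 15)*1 = -28*1 = -28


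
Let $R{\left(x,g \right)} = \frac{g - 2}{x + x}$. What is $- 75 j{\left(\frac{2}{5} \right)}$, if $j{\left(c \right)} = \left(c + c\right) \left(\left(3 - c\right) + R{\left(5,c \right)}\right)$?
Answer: $- \frac{732}{5} \approx -146.4$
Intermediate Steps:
$R{\left(x,g \right)} = \frac{-2 + g}{2 x}$
$j{\left(c \right)} = 2 c \left(\frac{14}{5} - \frac{9 c}{10}\right)$ ($j{\left(c \right)} = \left(c + c\right) \left(\left(3 - c\right) + \frac{-2 + c}{2 \cdot 5}\right) = 2 c \left(\left(3 - c\right) + \frac{1}{2} \cdot \frac{1}{5} \left(-2 + c\right)\right) = 2 c \left(\left(3 - c\right) + \left(- \frac{1}{5} + \frac{c}{10}\right)\right) = 2 c \left(\frac{14}{5} - \frac{9 c}{10}\right)$)
$- 75 j{\left(\frac{2}{5} \right)} = - 75 \frac{\frac{2}{5} \left(28 - 9 \cdot \frac{2}{5}\right)}{5} = - 75 \frac{2 \cdot \frac{1}{5} \left(28 - 9 \cdot 2 \cdot \frac{1}{5}\right)}{5} = - 75 \cdot \frac{1}{5} \cdot \frac{2}{5} \left(28 - \frac{18}{5}\right) = - 75 \cdot \frac{1}{5} \cdot \frac{2}{5} \cdot \frac{122}{5} = \left(-75\right) \frac{244}{125} = - \frac{732}{5}$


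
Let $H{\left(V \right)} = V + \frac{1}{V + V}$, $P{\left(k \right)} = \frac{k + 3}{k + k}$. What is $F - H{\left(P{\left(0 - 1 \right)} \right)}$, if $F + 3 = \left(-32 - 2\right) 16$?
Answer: $- \frac{1091}{2} \approx -545.5$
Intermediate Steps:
$F = -547$ ($F = -3 + \left(-32 - 2\right) 16 = -3 - 544 = -547$)
$P{\left(k \right)} = \frac{3 + k}{2 k}$
$H{\left(V \right)} = V + \frac{1}{2 V}$
$F - H{\left(P{\left(0 - 1 \right)} \right)} = -547 - \left(\frac{3 + \left(0 - 1\right)}{2 \left(0 - 1\right)} + \frac{1}{2 \frac{3 + \left(0 - 1\right)}{2 \left(0 - 1\right)}}\right) = -547 - \left(\frac{3 - 1}{2 \left(-1\right)} + \frac{1}{2 \frac{3 - 1}{2 \left(-1\right)}}\right) = -547 - \left(\frac{1}{2} \left(-1\right) 2 + \frac{1}{2 \cdot \frac{1}{2} \left(-1\right) 2}\right) = -547 - \left(-1 + \frac{1}{2 \left(-1\right)}\right) = -547 - \left(-1 + \frac{1}{2} \left(-1\right)\right) = -547 - \left(-1 - \frac{1}{2}\right) = -547 - - \frac{3}{2} = -547 + \frac{3}{2} = - \frac{1091}{2}$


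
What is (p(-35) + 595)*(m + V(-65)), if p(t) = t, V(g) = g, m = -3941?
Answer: -2243360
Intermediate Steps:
(p(-35) + 595)*(m + V(-65)) = (-35 + 595)*(-3941 - 65) = 560*(-4006) = -2243360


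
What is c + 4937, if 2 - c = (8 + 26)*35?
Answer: 3749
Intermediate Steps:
c = -1188 (c = 2 - (8 + 26)*35 = 2 - 34*35 = 2 - 1*1190 = 2 - 1190 = -1188)
c + 4937 = -1188 + 4937 = 3749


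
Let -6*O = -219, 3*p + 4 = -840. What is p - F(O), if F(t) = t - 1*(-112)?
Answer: -2579/6 ≈ -429.83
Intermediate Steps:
p = -844/3 (p = -4/3 + (⅓)*(-840) = -4/3 - 280 = -844/3 ≈ -281.33)
O = 73/2 (O = -⅙*(-219) = 73/2 ≈ 36.500)
F(t) = 112 + t (F(t) = t + 112 = 112 + t)
p - F(O) = -844/3 - (112 + 73/2) = -844/3 - 1*297/2 = -844/3 - 297/2 = -2579/6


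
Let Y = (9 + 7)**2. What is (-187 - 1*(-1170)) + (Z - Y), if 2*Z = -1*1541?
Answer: -87/2 ≈ -43.500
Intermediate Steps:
Y = 256 (Y = 16**2 = 256)
Z = -1541/2 (Z = (-1*1541)/2 = (1/2)*(-1541) = -1541/2 ≈ -770.50)
(-187 - 1*(-1170)) + (Z - Y) = (-187 - 1*(-1170)) + (-1541/2 - 1*256) = (-187 + 1170) + (-1541/2 - 256) = 983 - 2053/2 = -87/2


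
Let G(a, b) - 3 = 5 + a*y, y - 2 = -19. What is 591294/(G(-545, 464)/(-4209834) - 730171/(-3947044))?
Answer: 545843202208353368/168738764589 ≈ 3.2348e+6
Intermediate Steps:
y = -17 (y = 2 - 19 = -17)
G(a, b) = 8 - 17*a (G(a, b) = 3 + (5 + a*(-17)) = 3 + (5 - 17*a) = 8 - 17*a)
591294/(G(-545, 464)/(-4209834) - 730171/(-3947044)) = 591294/((8 - 17*(-545))/(-4209834) - 730171/(-3947044)) = 591294/((8 + 9265)*(-1/4209834) - 730171*(-1/3947044)) = 591294/(9273*(-1/4209834) + 730171/3947044) = 591294/(-3091/1403278 + 730171/3947044) = 591294/(506216293767/2769400005116) = 591294*(2769400005116/506216293767) = 545843202208353368/168738764589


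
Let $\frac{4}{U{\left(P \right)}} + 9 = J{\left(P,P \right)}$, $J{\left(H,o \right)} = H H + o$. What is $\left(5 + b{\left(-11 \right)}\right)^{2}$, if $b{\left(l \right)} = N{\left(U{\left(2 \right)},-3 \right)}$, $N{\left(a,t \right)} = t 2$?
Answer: $1$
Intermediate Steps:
$J{\left(H,o \right)} = o + H^{2}$ ($J{\left(H,o \right)} = H^{2} + o = o + H^{2}$)
$U{\left(P \right)} = \frac{4}{-9 + P + P^{2}}$ ($U{\left(P \right)} = \frac{4}{-9 + \left(P + P^{2}\right)} = \frac{4}{-9 + P + P^{2}}$)
$N{\left(a,t \right)} = 2 t$
$b{\left(l \right)} = -6$ ($b{\left(l \right)} = 2 \left(-3\right) = -6$)
$\left(5 + b{\left(-11 \right)}\right)^{2} = \left(5 - 6\right)^{2} = \left(-1\right)^{2} = 1$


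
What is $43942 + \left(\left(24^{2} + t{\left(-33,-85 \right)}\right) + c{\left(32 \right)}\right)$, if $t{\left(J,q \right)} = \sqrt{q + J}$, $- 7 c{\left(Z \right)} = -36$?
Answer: $\frac{311662}{7} + i \sqrt{118} \approx 44523.0 + 10.863 i$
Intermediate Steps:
$c{\left(Z \right)} = \frac{36}{7}$ ($c{\left(Z \right)} = \left(- \frac{1}{7}\right) \left(-36\right) = \frac{36}{7}$)
$t{\left(J,q \right)} = \sqrt{J + q}$
$43942 + \left(\left(24^{2} + t{\left(-33,-85 \right)}\right) + c{\left(32 \right)}\right) = 43942 + \left(\left(24^{2} + \sqrt{-33 - 85}\right) + \frac{36}{7}\right) = 43942 + \left(\left(576 + \sqrt{-118}\right) + \frac{36}{7}\right) = 43942 + \left(\left(576 + i \sqrt{118}\right) + \frac{36}{7}\right) = 43942 + \left(\frac{4068}{7} + i \sqrt{118}\right) = \frac{311662}{7} + i \sqrt{118}$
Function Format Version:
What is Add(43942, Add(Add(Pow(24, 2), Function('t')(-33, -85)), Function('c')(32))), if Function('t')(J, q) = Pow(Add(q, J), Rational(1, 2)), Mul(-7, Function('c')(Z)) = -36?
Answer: Add(Rational(311662, 7), Mul(I, Pow(118, Rational(1, 2)))) ≈ Add(44523., Mul(10.863, I))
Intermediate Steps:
Function('c')(Z) = Rational(36, 7) (Function('c')(Z) = Mul(Rational(-1, 7), -36) = Rational(36, 7))
Function('t')(J, q) = Pow(Add(J, q), Rational(1, 2))
Add(43942, Add(Add(Pow(24, 2), Function('t')(-33, -85)), Function('c')(32))) = Add(43942, Add(Add(Pow(24, 2), Pow(Add(-33, -85), Rational(1, 2))), Rational(36, 7))) = Add(43942, Add(Add(576, Pow(-118, Rational(1, 2))), Rational(36, 7))) = Add(43942, Add(Add(576, Mul(I, Pow(118, Rational(1, 2)))), Rational(36, 7))) = Add(43942, Add(Rational(4068, 7), Mul(I, Pow(118, Rational(1, 2))))) = Add(Rational(311662, 7), Mul(I, Pow(118, Rational(1, 2))))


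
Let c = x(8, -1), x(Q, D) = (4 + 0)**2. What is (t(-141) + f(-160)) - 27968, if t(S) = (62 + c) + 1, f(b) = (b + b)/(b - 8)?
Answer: -585629/21 ≈ -27887.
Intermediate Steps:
x(Q, D) = 16 (x(Q, D) = 4**2 = 16)
f(b) = 2*b/(-8 + b) (f(b) = (2*b)/(-8 + b) = 2*b/(-8 + b))
c = 16
t(S) = 79 (t(S) = (62 + 16) + 1 = 78 + 1 = 79)
(t(-141) + f(-160)) - 27968 = (79 + 2*(-160)/(-8 - 160)) - 27968 = (79 + 2*(-160)/(-168)) - 27968 = (79 + 2*(-160)*(-1/168)) - 27968 = (79 + 40/21) - 27968 = 1699/21 - 27968 = -585629/21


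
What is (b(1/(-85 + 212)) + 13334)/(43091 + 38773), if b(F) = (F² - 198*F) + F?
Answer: 53759767/330096114 ≈ 0.16286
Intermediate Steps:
b(F) = F² - 197*F
(b(1/(-85 + 212)) + 13334)/(43091 + 38773) = ((-197 + 1/(-85 + 212))/(-85 + 212) + 13334)/(43091 + 38773) = ((-197 + 1/127)/127 + 13334)/81864 = ((-197 + 1/127)/127 + 13334)*(1/81864) = ((1/127)*(-25018/127) + 13334)*(1/81864) = (-25018/16129 + 13334)*(1/81864) = (215039068/16129)*(1/81864) = 53759767/330096114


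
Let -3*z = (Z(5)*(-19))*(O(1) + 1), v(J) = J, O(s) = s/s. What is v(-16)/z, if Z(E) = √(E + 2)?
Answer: -24*√7/133 ≈ -0.47743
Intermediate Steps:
O(s) = 1
Z(E) = √(2 + E)
z = 38*√7/3 (z = -√(2 + 5)*(-19)*(1 + 1)/3 = -√7*(-19)*2/3 = -(-19*√7)*2/3 = -(-38)*√7/3 = 38*√7/3 ≈ 33.513)
v(-16)/z = -16*3*√7/266 = -24*√7/133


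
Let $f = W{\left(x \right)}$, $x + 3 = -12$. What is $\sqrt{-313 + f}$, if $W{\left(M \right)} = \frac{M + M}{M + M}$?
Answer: $2 i \sqrt{78} \approx 17.664 i$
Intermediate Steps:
$x = -15$ ($x = -3 - 12 = -15$)
$W{\left(M \right)} = 1$ ($W{\left(M \right)} = \frac{2 M}{2 M} = 2 M \frac{1}{2 M} = 1$)
$f = 1$
$\sqrt{-313 + f} = \sqrt{-313 + 1} = \sqrt{-312} = 2 i \sqrt{78}$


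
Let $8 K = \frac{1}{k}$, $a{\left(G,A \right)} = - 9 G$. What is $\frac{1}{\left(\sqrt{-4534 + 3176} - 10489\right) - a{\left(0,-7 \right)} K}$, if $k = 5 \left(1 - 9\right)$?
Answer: $- \frac{10489}{110020479} - \frac{i \sqrt{1358}}{110020479} \approx -9.5337 \cdot 10^{-5} - 3.3495 \cdot 10^{-7} i$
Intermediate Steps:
$k = -40$ ($k = 5 \left(-8\right) = -40$)
$K = - \frac{1}{320}$ ($K = \frac{1}{8 \left(-40\right)} = \frac{1}{8} \left(- \frac{1}{40}\right) = - \frac{1}{320} \approx -0.003125$)
$\frac{1}{\left(\sqrt{-4534 + 3176} - 10489\right) - a{\left(0,-7 \right)} K} = \frac{1}{\left(\sqrt{-4534 + 3176} - 10489\right) - \left(-9\right) 0 \left(- \frac{1}{320}\right)} = \frac{1}{\left(\sqrt{-1358} - 10489\right) - 0 \left(- \frac{1}{320}\right)} = \frac{1}{\left(i \sqrt{1358} - 10489\right) - 0} = \frac{1}{\left(-10489 + i \sqrt{1358}\right) + 0} = \frac{1}{-10489 + i \sqrt{1358}}$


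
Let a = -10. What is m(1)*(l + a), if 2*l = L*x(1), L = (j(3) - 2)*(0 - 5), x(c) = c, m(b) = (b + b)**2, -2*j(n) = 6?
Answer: 10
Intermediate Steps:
j(n) = -3 (j(n) = -1/2*6 = -3)
m(b) = 4*b**2 (m(b) = (2*b)**2 = 4*b**2)
L = 25 (L = (-3 - 2)*(0 - 5) = -5*(-5) = 25)
l = 25/2 (l = (25*1)/2 = (1/2)*25 = 25/2 ≈ 12.500)
m(1)*(l + a) = (4*1**2)*(25/2 - 10) = (4*1)*(5/2) = 4*(5/2) = 10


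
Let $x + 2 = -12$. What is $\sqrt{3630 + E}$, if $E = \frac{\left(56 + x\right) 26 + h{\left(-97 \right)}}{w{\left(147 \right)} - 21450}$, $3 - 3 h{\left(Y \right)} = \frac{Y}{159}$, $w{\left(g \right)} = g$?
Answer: $\frac{2 \sqrt{128537917251902}}{376353} \approx 60.249$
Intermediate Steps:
$x = -14$ ($x = -2 - 12 = -14$)
$h{\left(Y \right)} = 1 - \frac{Y}{477}$ ($h{\left(Y \right)} = 1 - \frac{Y \frac{1}{159}}{3} = 1 - \frac{\frac{1}{159} Y}{3} = 1 - \frac{Y}{477}$)
$E = - \frac{521458}{10161531}$ ($E = \frac{\left(56 - 14\right) 26 + \left(1 - - \frac{97}{477}\right)}{147 - 21450} = \frac{42 \cdot 26 + \left(1 + \frac{97}{477}\right)}{-21303} = \left(1092 + \frac{574}{477}\right) \left(- \frac{1}{21303}\right) = \frac{521458}{477} \left(- \frac{1}{21303}\right) = - \frac{521458}{10161531} \approx -0.051317$)
$\sqrt{3630 + E} = \sqrt{3630 - \frac{521458}{10161531}} = \sqrt{\frac{36885836072}{10161531}} = \frac{2 \sqrt{128537917251902}}{376353}$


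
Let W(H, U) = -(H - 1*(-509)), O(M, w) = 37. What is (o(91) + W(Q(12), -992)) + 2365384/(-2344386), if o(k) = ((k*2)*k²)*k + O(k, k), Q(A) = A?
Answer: 160765609994842/1172193 ≈ 1.3715e+8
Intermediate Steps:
W(H, U) = -509 - H (W(H, U) = -(H + 509) = -(509 + H) = -509 - H)
o(k) = 37 + 2*k⁴ (o(k) = ((k*2)*k²)*k + 37 = ((2*k)*k²)*k + 37 = (2*k³)*k + 37 = 2*k⁴ + 37 = 37 + 2*k⁴)
(o(91) + W(Q(12), -992)) + 2365384/(-2344386) = ((37 + 2*91⁴) + (-509 - 1*12)) + 2365384/(-2344386) = ((37 + 2*68574961) + (-509 - 12)) + 2365384*(-1/2344386) = ((37 + 137149922) - 521) - 1182692/1172193 = (137149959 - 521) - 1182692/1172193 = 137149438 - 1182692/1172193 = 160765609994842/1172193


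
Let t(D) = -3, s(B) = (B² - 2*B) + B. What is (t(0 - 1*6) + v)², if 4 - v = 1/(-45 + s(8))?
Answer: 100/121 ≈ 0.82645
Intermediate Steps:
s(B) = B² - B
v = 43/11 (v = 4 - 1/(-45 + 8*(-1 + 8)) = 4 - 1/(-45 + 8*7) = 4 - 1/(-45 + 56) = 4 - 1/11 = 43/11 ≈ 3.9091)
(t(0 - 1*6) + v)² = (-3 + 43/11)² = (10/11)² = 100/121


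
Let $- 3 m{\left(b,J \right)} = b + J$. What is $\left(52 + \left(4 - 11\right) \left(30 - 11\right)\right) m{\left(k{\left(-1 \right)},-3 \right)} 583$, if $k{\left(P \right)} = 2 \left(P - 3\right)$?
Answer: $-173151$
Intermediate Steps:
$k{\left(P \right)} = -6 + 2 P$ ($k{\left(P \right)} = 2 \left(-3 + P\right) = -6 + 2 P$)
$m{\left(b,J \right)} = - \frac{J}{3} - \frac{b}{3}$ ($m{\left(b,J \right)} = - \frac{b + J}{3} = - \frac{J + b}{3} = - \frac{J}{3} - \frac{b}{3}$)
$\left(52 + \left(4 - 11\right) \left(30 - 11\right)\right) m{\left(k{\left(-1 \right)},-3 \right)} 583 = \left(52 + \left(4 - 11\right) \left(30 - 11\right)\right) \left(\left(- \frac{1}{3}\right) \left(-3\right) - \frac{-6 + 2 \left(-1\right)}{3}\right) 583 = \left(52 - 133\right) \left(1 - \frac{-6 - 2}{3}\right) 583 = \left(52 - 133\right) \left(1 - - \frac{8}{3}\right) 583 = - 81 \left(1 + \frac{8}{3}\right) 583 = \left(-81\right) \frac{11}{3} \cdot 583 = \left(-297\right) 583 = -173151$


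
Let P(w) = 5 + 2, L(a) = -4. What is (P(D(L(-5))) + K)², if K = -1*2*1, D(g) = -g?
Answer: 25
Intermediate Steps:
P(w) = 7
K = -2 (K = -2*1 = -2)
(P(D(L(-5))) + K)² = (7 - 2)² = 5² = 25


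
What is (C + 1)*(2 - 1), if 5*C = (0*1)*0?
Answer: 1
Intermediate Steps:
C = 0 (C = ((0*1)*0)/5 = (0*0)/5 = (⅕)*0 = 0)
(C + 1)*(2 - 1) = (0 + 1)*(2 - 1) = 1*1 = 1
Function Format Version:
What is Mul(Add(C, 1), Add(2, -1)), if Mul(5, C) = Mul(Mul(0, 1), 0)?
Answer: 1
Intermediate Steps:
C = 0 (C = Mul(Rational(1, 5), Mul(Mul(0, 1), 0)) = Mul(Rational(1, 5), Mul(0, 0)) = Mul(Rational(1, 5), 0) = 0)
Mul(Add(C, 1), Add(2, -1)) = Mul(Add(0, 1), Add(2, -1)) = Mul(1, 1) = 1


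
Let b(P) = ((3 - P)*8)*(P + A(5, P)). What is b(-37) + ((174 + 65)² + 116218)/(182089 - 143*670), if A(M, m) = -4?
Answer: -1131807141/86279 ≈ -13118.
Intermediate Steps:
b(P) = (-4 + P)*(24 - 8*P) (b(P) = ((3 - P)*8)*(P - 4) = (24 - 8*P)*(-4 + P) = (-4 + P)*(24 - 8*P))
b(-37) + ((174 + 65)² + 116218)/(182089 - 143*670) = (-96 - 8*(-37)² + 56*(-37)) + ((174 + 65)² + 116218)/(182089 - 143*670) = (-96 - 8*1369 - 2072) + (239² + 116218)/(182089 - 95810) = (-96 - 10952 - 2072) + (57121 + 116218)/86279 = -13120 + 173339*(1/86279) = -13120 + 173339/86279 = -1131807141/86279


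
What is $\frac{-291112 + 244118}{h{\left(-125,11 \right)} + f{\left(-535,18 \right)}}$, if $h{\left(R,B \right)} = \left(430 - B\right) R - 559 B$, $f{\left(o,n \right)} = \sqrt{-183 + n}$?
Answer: $\frac{916758952}{1141686247} + \frac{46994 i \sqrt{165}}{3425058741} \approx 0.80299 + 0.00017624 i$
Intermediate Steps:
$h{\left(R,B \right)} = - 559 B + R \left(430 - B\right)$ ($h{\left(R,B \right)} = R \left(430 - B\right) - 559 B = - 559 B + R \left(430 - B\right)$)
$\frac{-291112 + 244118}{h{\left(-125,11 \right)} + f{\left(-535,18 \right)}} = \frac{-291112 + 244118}{\left(\left(-559\right) 11 + 430 \left(-125\right) - 11 \left(-125\right)\right) + \sqrt{-183 + 18}} = - \frac{46994}{\left(-6149 - 53750 + 1375\right) + \sqrt{-165}} = - \frac{46994}{-58524 + i \sqrt{165}}$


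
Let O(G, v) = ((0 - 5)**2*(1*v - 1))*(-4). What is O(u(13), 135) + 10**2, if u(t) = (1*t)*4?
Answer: -13300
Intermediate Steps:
u(t) = 4*t (u(t) = t*4 = 4*t)
O(G, v) = 100 - 100*v (O(G, v) = ((-5)**2*(v - 1))*(-4) = (25*(-1 + v))*(-4) = (-25 + 25*v)*(-4) = 100 - 100*v)
O(u(13), 135) + 10**2 = (100 - 100*135) + 10**2 = (100 - 13500) + 100 = -13400 + 100 = -13300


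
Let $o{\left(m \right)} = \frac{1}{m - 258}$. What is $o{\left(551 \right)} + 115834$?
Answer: $\frac{33939363}{293} \approx 1.1583 \cdot 10^{5}$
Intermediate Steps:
$o{\left(m \right)} = \frac{1}{-258 + m}$
$o{\left(551 \right)} + 115834 = \frac{1}{-258 + 551} + 115834 = \frac{1}{293} + 115834 = \frac{33939363}{293}$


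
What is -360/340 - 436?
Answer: -7430/17 ≈ -437.06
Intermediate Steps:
-360/340 - 436 = -360*1/340 - 436 = -18/17 - 436 = -7430/17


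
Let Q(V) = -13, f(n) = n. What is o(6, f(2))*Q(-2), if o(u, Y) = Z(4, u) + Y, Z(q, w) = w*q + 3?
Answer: -377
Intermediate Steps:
Z(q, w) = 3 + q*w (Z(q, w) = q*w + 3 = 3 + q*w)
o(u, Y) = 3 + Y + 4*u (o(u, Y) = (3 + 4*u) + Y = 3 + Y + 4*u)
o(6, f(2))*Q(-2) = (3 + 2 + 4*6)*(-13) = (3 + 2 + 24)*(-13) = 29*(-13) = -377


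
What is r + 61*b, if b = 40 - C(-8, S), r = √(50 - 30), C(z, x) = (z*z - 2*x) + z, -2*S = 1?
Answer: -1037 + 2*√5 ≈ -1032.5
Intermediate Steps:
S = -½ (S = -½*1 = -½ ≈ -0.50000)
C(z, x) = z + z² - 2*x (C(z, x) = (z² - 2*x) + z = z + z² - 2*x)
r = 2*√5 (r = √20 = 2*√5 ≈ 4.4721)
b = -17 (b = 40 - (-8 + (-8)² - 2*(-½)) = 40 - (-8 + 64 + 1) = 40 - 1*57 = 40 - 57 = -17)
r + 61*b = 2*√5 + 61*(-17) = 2*√5 - 1037 = -1037 + 2*√5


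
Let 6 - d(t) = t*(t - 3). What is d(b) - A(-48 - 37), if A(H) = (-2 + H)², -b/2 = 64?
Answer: -24331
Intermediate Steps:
b = -128 (b = -2*64 = -128)
d(t) = 6 - t*(-3 + t) (d(t) = 6 - t*(t - 3) = 6 - t*(-3 + t))
d(b) - A(-48 - 37) = (6 - 1*(-128)² + 3*(-128)) - (-2 + (-48 - 37))² = (6 - 1*16384 - 384) - (-2 - 85)² = (6 - 16384 - 384) - 1*(-87)² = -16762 - 1*7569 = -16762 - 7569 = -24331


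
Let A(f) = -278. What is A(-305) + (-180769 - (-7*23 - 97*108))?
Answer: -170410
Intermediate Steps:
A(-305) + (-180769 - (-7*23 - 97*108)) = -278 + (-180769 - (-7*23 - 97*108)) = -278 + (-180769 - (-161 - 10476)) = -278 + (-180769 - 1*(-10637)) = -278 + (-180769 + 10637) = -278 - 170132 = -170410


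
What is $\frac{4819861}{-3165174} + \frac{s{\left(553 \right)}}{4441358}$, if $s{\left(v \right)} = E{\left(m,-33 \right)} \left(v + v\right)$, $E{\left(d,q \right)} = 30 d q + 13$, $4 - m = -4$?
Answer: $- \frac{24543312147973}{7028835433146} \approx -3.4918$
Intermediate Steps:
$m = 8$ ($m = 4 - -4 = 4 + 4 = 8$)
$E{\left(d,q \right)} = 13 + 30 d q$ ($E{\left(d,q \right)} = 30 d q + 13 = 13 + 30 d q$)
$s{\left(v \right)} = - 15814 v$ ($s{\left(v \right)} = \left(13 + 30 \cdot 8 \left(-33\right)\right) \left(v + v\right) = \left(13 - 7920\right) 2 v = - 7907 \cdot 2 v = - 15814 v$)
$\frac{4819861}{-3165174} + \frac{s{\left(553 \right)}}{4441358} = \frac{4819861}{-3165174} + \frac{\left(-15814\right) 553}{4441358} = 4819861 \left(- \frac{1}{3165174}\right) - \frac{4372571}{2220679} = - \frac{4819861}{3165174} - \frac{4372571}{2220679} = - \frac{24543312147973}{7028835433146}$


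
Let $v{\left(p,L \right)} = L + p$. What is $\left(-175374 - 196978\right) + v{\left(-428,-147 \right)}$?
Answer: $-372927$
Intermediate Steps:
$\left(-175374 - 196978\right) + v{\left(-428,-147 \right)} = \left(-175374 - 196978\right) - 575 = -372352 - 575 = -372927$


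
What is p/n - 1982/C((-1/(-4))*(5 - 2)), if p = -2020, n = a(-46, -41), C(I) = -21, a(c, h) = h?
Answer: 123682/861 ≈ 143.65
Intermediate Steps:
n = -41
p/n - 1982/C((-1/(-4))*(5 - 2)) = -2020/(-41) - 1982/(-21) = -2020*(-1/41) - 1982*(-1/21) = 2020/41 + 1982/21 = 123682/861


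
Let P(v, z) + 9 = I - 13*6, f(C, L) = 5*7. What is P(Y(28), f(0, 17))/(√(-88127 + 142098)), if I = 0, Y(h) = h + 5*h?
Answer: -87*√53971/53971 ≈ -0.37449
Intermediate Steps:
Y(h) = 6*h
f(C, L) = 35
P(v, z) = -87 (P(v, z) = -9 + (0 - 13*6) = -9 + (0 - 78) = -9 - 78 = -87)
P(Y(28), f(0, 17))/(√(-88127 + 142098)) = -87/√(-88127 + 142098) = -87*√53971/53971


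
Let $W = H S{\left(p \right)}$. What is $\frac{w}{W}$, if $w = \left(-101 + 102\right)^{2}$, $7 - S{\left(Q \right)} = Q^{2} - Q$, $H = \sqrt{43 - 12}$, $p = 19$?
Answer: $- \frac{\sqrt{31}}{10385} \approx -0.00053614$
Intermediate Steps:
$H = \sqrt{31} \approx 5.5678$
$S{\left(Q \right)} = 7 + Q - Q^{2}$ ($S{\left(Q \right)} = 7 - \left(Q^{2} - Q\right) = 7 + Q - Q^{2}$)
$w = 1$ ($w = 1^{2} = 1$)
$W = - 335 \sqrt{31}$ ($W = \sqrt{31} \left(7 + 19 - 19^{2}\right) = \sqrt{31} \left(7 + 19 - 361\right) = \sqrt{31} \left(-335\right) = - 335 \sqrt{31} \approx -1865.2$)
$\frac{w}{W} = 1 \frac{1}{\left(-335\right) \sqrt{31}} = 1 \left(- \frac{\sqrt{31}}{10385}\right) = - \frac{\sqrt{31}}{10385}$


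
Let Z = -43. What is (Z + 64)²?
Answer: 441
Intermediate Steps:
(Z + 64)² = (-43 + 64)² = 21² = 441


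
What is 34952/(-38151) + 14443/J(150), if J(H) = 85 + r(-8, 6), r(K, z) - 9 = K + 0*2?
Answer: 548009021/3280986 ≈ 167.03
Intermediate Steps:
r(K, z) = 9 + K (r(K, z) = 9 + (K + 0*2) = 9 + (K + 0) = 9 + K)
J(H) = 86 (J(H) = 85 + (9 - 8) = 85 + 1 = 86)
34952/(-38151) + 14443/J(150) = 34952/(-38151) + 14443/86 = 34952*(-1/38151) + 14443*(1/86) = -34952/38151 + 14443/86 = 548009021/3280986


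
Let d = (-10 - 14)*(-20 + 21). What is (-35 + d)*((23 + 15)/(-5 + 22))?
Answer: -2242/17 ≈ -131.88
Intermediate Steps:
d = -24 (d = -24*1 = -24)
(-35 + d)*((23 + 15)/(-5 + 22)) = (-35 - 24)*((23 + 15)/(-5 + 22)) = -2242/17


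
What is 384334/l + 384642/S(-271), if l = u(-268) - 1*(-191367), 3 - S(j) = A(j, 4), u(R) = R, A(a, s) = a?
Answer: 36805004537/26180563 ≈ 1405.8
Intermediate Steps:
S(j) = 3 - j
l = 191099 (l = -268 - 1*(-191367) = -268 + 191367 = 191099)
384334/l + 384642/S(-271) = 384334/191099 + 384642/(3 - 1*(-271)) = 384334*(1/191099) + 384642/(3 + 271) = 384334/191099 + 384642/274 = 384334/191099 + 384642*(1/274) = 384334/191099 + 192321/137 = 36805004537/26180563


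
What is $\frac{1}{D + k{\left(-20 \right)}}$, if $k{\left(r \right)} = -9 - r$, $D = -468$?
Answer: $- \frac{1}{457} \approx -0.0021882$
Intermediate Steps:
$\frac{1}{D + k{\left(-20 \right)}} = \frac{1}{-468 - -11} = \frac{1}{-468 + \left(-9 + 20\right)} = \frac{1}{-468 + 11} = \frac{1}{-457} = - \frac{1}{457}$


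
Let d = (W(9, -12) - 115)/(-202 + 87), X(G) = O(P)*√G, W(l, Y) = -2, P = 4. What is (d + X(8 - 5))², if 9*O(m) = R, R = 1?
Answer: 382828/357075 + 26*√3/115 ≈ 1.4637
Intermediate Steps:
O(m) = ⅑ (O(m) = (⅑)*1 = ⅑)
X(G) = √G/9
d = 117/115 (d = (-2 - 115)/(-202 + 87) = -117/(-115) = -117*(-1/115) = 117/115 ≈ 1.0174)
(d + X(8 - 5))² = (117/115 + √(8 - 5)/9)² = (117/115 + √3/9)²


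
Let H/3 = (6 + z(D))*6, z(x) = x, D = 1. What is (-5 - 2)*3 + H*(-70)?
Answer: -8841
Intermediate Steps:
H = 126 (H = 3*((6 + 1)*6) = 3*(7*6) = 3*42 = 126)
(-5 - 2)*3 + H*(-70) = (-5 - 2)*3 + 126*(-70) = -7*3 - 8820 = -21 - 8820 = -8841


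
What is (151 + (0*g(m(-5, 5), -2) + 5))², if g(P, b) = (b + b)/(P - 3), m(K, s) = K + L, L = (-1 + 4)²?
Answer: 24336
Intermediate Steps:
L = 9 (L = 3² = 9)
m(K, s) = 9 + K (m(K, s) = K + 9 = 9 + K)
g(P, b) = 2*b/(-3 + P) (g(P, b) = (2*b)/(-3 + P) = 2*b/(-3 + P))
(151 + (0*g(m(-5, 5), -2) + 5))² = (151 + (0*(2*(-2)/(-3 + (9 - 5))) + 5))² = (151 + (0*(2*(-2)/(-3 + 4)) + 5))² = (151 + (0*(2*(-2)/1) + 5))² = (151 + (0*(2*(-2)*1) + 5))² = (151 + (0*(-4) + 5))² = (151 + (0 + 5))² = (151 + 5)² = 156² = 24336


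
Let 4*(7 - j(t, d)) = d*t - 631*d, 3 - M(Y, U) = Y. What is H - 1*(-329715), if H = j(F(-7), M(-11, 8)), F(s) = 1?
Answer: 331927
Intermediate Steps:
M(Y, U) = 3 - Y
j(t, d) = 7 + 631*d/4 - d*t/4 (j(t, d) = 7 - (d*t - 631*d)/4 = 7 - (-631*d + d*t)/4 = 7 + (631*d/4 - d*t/4) = 7 + 631*d/4 - d*t/4)
H = 2212 (H = 7 + 631*(3 - 1*(-11))/4 - ¼*(3 - 1*(-11))*1 = 7 + 631*(3 + 11)/4 - ¼*(3 + 11)*1 = 7 + (631/4)*14 - ¼*14*1 = 7 + 4417/2 - 7/2 = 2212)
H - 1*(-329715) = 2212 - 1*(-329715) = 2212 + 329715 = 331927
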